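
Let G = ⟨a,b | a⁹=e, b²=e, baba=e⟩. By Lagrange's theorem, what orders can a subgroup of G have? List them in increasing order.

|G| = 18 = 2 · 3². By Lagrange's theorem the order of any subgroup divides 18; the divisors of 18 are 1, 2, 3, 6, 9, 18.

Answer: 1, 2, 3, 6, 9, 18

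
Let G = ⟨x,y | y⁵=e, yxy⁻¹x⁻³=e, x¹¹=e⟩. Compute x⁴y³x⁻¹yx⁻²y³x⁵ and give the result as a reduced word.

Multiply left to right, reducing at each step:
  (x⁴) · y³ = x⁴y³
  (x⁴y³) · x⁻¹ = x¹⁰y³
  (x¹⁰y³) · y = x¹⁰y⁴
  (x¹⁰y⁴) · x⁻² = x²y⁴
  (x²y⁴) · y³ = x²y²
  (x²y²) · x⁵ = x³y²

Answer: x³y²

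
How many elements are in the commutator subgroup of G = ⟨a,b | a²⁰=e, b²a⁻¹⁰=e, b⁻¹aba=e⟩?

G' = [G, G] is generated by all commutators. The generator-pair commutators are: [a, b] = a².
The subgroup they normally generate is {e, a², a⁴, a⁶, a⁸, a¹⁰, a¹², a¹⁴, a¹⁶, a¹⁸}, of order 10.
Check: |G/G'| = 40/10 = 4 is the order of the abelianisation.

Answer: 10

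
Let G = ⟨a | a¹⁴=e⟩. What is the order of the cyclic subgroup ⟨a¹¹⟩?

|⟨a¹¹⟩| equals the order of a¹¹. Compute successive powers until reaching e:
  (a¹¹)¹ = a¹¹, (a¹¹)² = a⁸, (a¹¹)³ = a⁵, (a¹¹)⁴ = a², (a¹¹)⁵ = a¹³, (a¹¹)⁶ = a¹⁰, (a¹¹)⁷ = a⁷, (a¹¹)⁸ = a⁴, (a¹¹)⁹ = a, (a¹¹)¹⁰ = a¹², (a¹¹)¹¹ = a⁹, (a¹¹)¹² = a⁶, (a¹¹)¹³ = a³, (a¹¹)¹⁴ = e.
The smallest positive k with (a¹¹)ᵏ = e is 14, so |⟨a¹¹⟩| = 14.

Answer: 14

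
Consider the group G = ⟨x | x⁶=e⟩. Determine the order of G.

G is generated by a single element, so G is cyclic. The relator gives x⁶ = e and no smaller power is forced to be e, so the 6 powers {e, x, x², x³, x⁴, x⁵} are distinct. Hence |G| = 6.

Answer: 6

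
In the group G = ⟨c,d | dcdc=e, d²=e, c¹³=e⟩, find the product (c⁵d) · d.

Compute (c⁵d) · d by multiplying left to right and reducing via the relations at each step:
  (c⁵d) · d = c⁵

Answer: c⁵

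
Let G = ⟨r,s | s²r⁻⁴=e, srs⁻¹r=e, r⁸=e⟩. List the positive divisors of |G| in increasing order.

|G| = 16 = 2⁴. By Lagrange's theorem the order of any subgroup divides 16; the divisors of 16 are 1, 2, 4, 8, 16.

Answer: 1, 2, 4, 8, 16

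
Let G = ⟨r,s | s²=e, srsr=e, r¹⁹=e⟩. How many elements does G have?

Enumerate words in the generators, reducing via the relations: the distinct elements are
  {e, r, s, rs, r², r³, r⁴, r⁵, r⁶, r⁷, r⁸, r⁹, r²s, r³s, r¹², r¹³, r¹¹, r¹⁰, r¹⁴, r¹⁵, r¹⁶, r¹⁷, r¹⁸, r⁴s, r⁵s, r⁶s, r⁷s, r⁸s, r⁹s, r¹²s, r¹³s, r¹¹s, r¹⁰s, r¹⁴s, r¹⁵s, r¹⁶s, r¹⁷s, r¹⁸s}.
No further products give new elements, so |G| = 38.

Answer: 38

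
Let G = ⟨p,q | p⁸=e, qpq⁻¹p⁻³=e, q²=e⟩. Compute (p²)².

Compute successive powers of (p²), reducing at each step:
  (p²)²: (p²) · p² = p⁴

Answer: p⁴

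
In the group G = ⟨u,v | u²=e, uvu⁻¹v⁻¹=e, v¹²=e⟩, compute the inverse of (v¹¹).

The order of (v¹¹) is 12 (smallest k with (v¹¹)ᵏ = e), so (v¹¹)⁻¹ = (v¹¹)¹¹ = v.
Check: (v¹¹) · v → (v¹¹) · v = e, giving e as required.

Answer: v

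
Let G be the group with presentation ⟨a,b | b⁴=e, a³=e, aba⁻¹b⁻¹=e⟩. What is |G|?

Enumerate words in the generators, reducing via the relations: the distinct elements are
  {a, b, e, ab, a², b², b³, ab², ab³, a²b, a²b², a²b³}.
No further products give new elements, so |G| = 12.

Answer: 12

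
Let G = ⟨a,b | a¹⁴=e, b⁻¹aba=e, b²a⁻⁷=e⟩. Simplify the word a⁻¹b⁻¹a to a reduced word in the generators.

Multiply left to right, reducing at each step:
  (a¹³) · b⁻¹ = a⁶b
  (a⁶b) · a = a⁵b

Answer: a⁵b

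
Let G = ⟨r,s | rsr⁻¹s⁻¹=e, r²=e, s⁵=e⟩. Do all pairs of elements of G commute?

Each pair of generators commutes: r·s = rs = s·r. Since the generators pairwise commute, every element of G commutes with every other, so G is abelian.

Answer: Yes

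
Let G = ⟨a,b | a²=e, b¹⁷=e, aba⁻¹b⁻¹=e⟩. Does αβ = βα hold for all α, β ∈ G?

Each pair of generators commutes: a·b = ab = b·a. Since the generators pairwise commute, every element of G commutes with every other, so G is abelian.

Answer: Yes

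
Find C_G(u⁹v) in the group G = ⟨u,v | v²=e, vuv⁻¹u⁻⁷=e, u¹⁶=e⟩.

⟨u⁹v⟩ ⊆ C_G(u⁹v) since powers of u⁹v commute with u⁹v; so |C_G(u⁹v)| ≥ |⟨u⁹v⟩| = 4.
By orbit–stabilizer, |C_G(u⁹v)| = |G| / |conj. class of u⁹v| = 32 / 8 = 4.
The 4 elements commuting with u⁹v are {e, u⁸, uv, u⁹v}.

Answer: {e, u⁸, uv, u⁹v}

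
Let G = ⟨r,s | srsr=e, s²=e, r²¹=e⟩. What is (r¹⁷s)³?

Compute successive powers of (r¹⁷s), reducing at each step:
  (r¹⁷s)²: (r¹⁷s) · r¹⁷ = s;   s · s = e
  (r¹⁷s)³: e · r¹⁷ = r¹⁷;   (r¹⁷) · s = r¹⁷s

Answer: r¹⁷s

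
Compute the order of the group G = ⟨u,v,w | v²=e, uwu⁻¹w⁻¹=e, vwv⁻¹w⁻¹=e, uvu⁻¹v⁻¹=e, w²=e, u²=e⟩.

Enumerate words in the generators, reducing via the relations: the distinct elements are
  {e, u, v, w, uv, uw, vw, uvw}.
No further products give new elements, so |G| = 8.

Answer: 8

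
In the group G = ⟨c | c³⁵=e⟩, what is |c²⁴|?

Compute successive powers until reaching e:
  (c²⁴)¹ = c²⁴, (c²⁴)² = c¹³, (c²⁴)³ = c², (c²⁴)⁴ = c²⁶, (c²⁴)⁵ = c¹⁵, (c²⁴)⁶ = c⁴, (c²⁴)⁷ = c²⁸, (c²⁴)⁸ = c¹⁷, (c²⁴)⁹ = c⁶, (c²⁴)¹⁰ = c³⁰, (c²⁴)¹¹ = c¹⁹, (c²⁴)¹² = c⁸, (c²⁴)¹³ = c³², (c²⁴)¹⁴ = c²¹, (c²⁴)¹⁵ = c¹⁰, (c²⁴)¹⁶ = c³⁴, (c²⁴)¹⁷ = c²³, (c²⁴)¹⁸ = c¹², (c²⁴)¹⁹ = c, (c²⁴)²⁰ = c²⁵, (c²⁴)²¹ = c¹⁴, (c²⁴)²² = c³, (c²⁴)²³ = c²⁷, (c²⁴)²⁴ = c¹⁶, (c²⁴)²⁵ = c⁵, (c²⁴)²⁶ = c²⁹, (c²⁴)²⁷ = c¹⁸, (c²⁴)²⁸ = c⁷, (c²⁴)²⁹ = c³¹, (c²⁴)³⁰ = c²⁰, (c²⁴)³¹ = c⁹, (c²⁴)³² = c³³, (c²⁴)³³ = c²², (c²⁴)³⁴ = c¹¹, (c²⁴)³⁵ = e.
The smallest positive k with (c²⁴)ᵏ = e is 35.

Answer: 35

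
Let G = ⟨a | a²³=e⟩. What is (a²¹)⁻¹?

The order of (a²¹) is 23 (smallest k with (a²¹)ᵏ = e), so (a²¹)⁻¹ = (a²¹)²² = a².
Check: (a²¹) · (a²) → (a²¹) · a² = e, giving e as required.

Answer: a²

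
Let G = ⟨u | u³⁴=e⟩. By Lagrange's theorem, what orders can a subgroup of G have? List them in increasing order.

|G| = 34 = 2 · 17. By Lagrange's theorem the order of any subgroup divides 34; the divisors of 34 are 1, 2, 17, 34.

Answer: 1, 2, 17, 34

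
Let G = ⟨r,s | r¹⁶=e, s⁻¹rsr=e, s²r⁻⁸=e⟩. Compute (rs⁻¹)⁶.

Compute successive powers of (rs⁻¹), reducing at each step:
  (rs⁻¹)²: (rs⁻¹) · r = s⁻¹;   (s⁻¹) · s⁻¹ = r⁸
  (rs⁻¹)³: (r⁸) · r = r⁹;   (r⁹) · s⁻¹ = rs
  (rs⁻¹)⁴: (rs) · r = s;   s · s⁻¹ = e
  (rs⁻¹)⁵: e · r = r;   r · s⁻¹ = rs⁻¹
  (rs⁻¹)⁶: (rs⁻¹) · r = s⁻¹;   (s⁻¹) · s⁻¹ = r⁸

Answer: r⁸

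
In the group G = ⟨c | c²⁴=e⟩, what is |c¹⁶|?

Compute successive powers until reaching e:
  (c¹⁶)¹ = c¹⁶, (c¹⁶)² = c⁸, (c¹⁶)³ = e.
The smallest positive k with (c¹⁶)ᵏ = e is 3.

Answer: 3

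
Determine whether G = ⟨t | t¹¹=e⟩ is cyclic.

|G| = 11. The element t has order 11 (its powers give 11 distinct elements), so ⟨t⟩ = G and G is cyclic.

Answer: Yes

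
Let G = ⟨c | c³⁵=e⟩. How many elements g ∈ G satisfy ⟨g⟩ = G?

G is cyclic of order 35. An element generates G iff its order is 35, and a cyclic group of order 35 has exactly φ(35) = 24 such elements.

Answer: 24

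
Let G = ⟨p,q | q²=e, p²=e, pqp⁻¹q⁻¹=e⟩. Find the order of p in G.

Compute successive powers until reaching e:
  p¹ = p, p² = e.
The smallest positive k with pᵏ = e is 2.

Answer: 2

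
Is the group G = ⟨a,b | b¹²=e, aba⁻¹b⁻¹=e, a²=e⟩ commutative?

Each pair of generators commutes: a·b = ab = b·a. Since the generators pairwise commute, every element of G commutes with every other, so G is abelian.

Answer: Yes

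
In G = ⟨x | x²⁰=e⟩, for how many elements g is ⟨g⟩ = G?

G is cyclic of order 20. An element generates G iff its order is 20, and a cyclic group of order 20 has exactly φ(20) = 8 such elements.

Answer: 8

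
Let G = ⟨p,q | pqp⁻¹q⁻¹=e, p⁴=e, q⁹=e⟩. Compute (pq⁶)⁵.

Compute successive powers of (pq⁶), reducing at each step:
  (pq⁶)²: (pq⁶) · p = p²q⁶;   (p²q⁶) · q⁶ = p²q³
  (pq⁶)³: (p²q³) · p = p³q³;   (p³q³) · q⁶ = p³
  (pq⁶)⁴: (p³) · p = e;   e · q⁶ = q⁶
  (pq⁶)⁵: (q⁶) · p = pq⁶;   (pq⁶) · q⁶ = pq³

Answer: pq³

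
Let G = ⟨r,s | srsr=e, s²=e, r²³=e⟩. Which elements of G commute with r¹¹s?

⟨r¹¹s⟩ ⊆ C_G(r¹¹s) since powers of r¹¹s commute with r¹¹s; so |C_G(r¹¹s)| ≥ |⟨r¹¹s⟩| = 2.
By orbit–stabilizer, |C_G(r¹¹s)| = |G| / |conj. class of r¹¹s| = 46 / 23 = 2.
The 2 elements commuting with r¹¹s are {e, r¹¹s}.

Answer: {e, r¹¹s}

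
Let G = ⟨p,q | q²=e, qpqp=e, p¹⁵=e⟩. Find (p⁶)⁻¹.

The order of (p⁶) is 5 (smallest k with (p⁶)ᵏ = e), so (p⁶)⁻¹ = (p⁶)⁴ = p⁹.
Check: (p⁶) · (p⁹) → (p⁶) · p⁹ = e, giving e as required.

Answer: p⁹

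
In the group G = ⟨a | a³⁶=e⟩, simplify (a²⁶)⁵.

Compute successive powers of (a²⁶), reducing at each step:
  (a²⁶)²: (a²⁶) · a²⁶ = a¹⁶
  (a²⁶)³: (a¹⁶) · a²⁶ = a⁶
  (a²⁶)⁴: (a⁶) · a²⁶ = a³²
  (a²⁶)⁵: (a³²) · a²⁶ = a²²

Answer: a²²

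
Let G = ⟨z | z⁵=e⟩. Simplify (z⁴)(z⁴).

Compute (z⁴) · (z⁴) by multiplying left to right and reducing via the relations at each step:
  (z⁴) · z⁴ = z³

Answer: z³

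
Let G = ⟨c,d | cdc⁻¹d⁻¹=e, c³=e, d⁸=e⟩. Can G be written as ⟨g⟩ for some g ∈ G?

|G| = 24. The element cd has order 24 (its powers give 24 distinct elements), so ⟨cd⟩ = G and G is cyclic.

Answer: Yes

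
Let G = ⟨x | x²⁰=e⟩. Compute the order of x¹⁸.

Compute successive powers until reaching e:
  (x¹⁸)¹ = x¹⁸, (x¹⁸)² = x¹⁶, (x¹⁸)³ = x¹⁴, (x¹⁸)⁴ = x¹², (x¹⁸)⁵ = x¹⁰, (x¹⁸)⁶ = x⁸, (x¹⁸)⁷ = x⁶, (x¹⁸)⁸ = x⁴, (x¹⁸)⁹ = x², (x¹⁸)¹⁰ = e.
The smallest positive k with (x¹⁸)ᵏ = e is 10.

Answer: 10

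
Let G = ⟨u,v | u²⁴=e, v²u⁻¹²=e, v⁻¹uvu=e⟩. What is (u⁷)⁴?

Compute successive powers of (u⁷), reducing at each step:
  (u⁷)²: (u⁷) · u⁷ = u¹⁴
  (u⁷)³: (u¹⁴) · u⁷ = u²¹
  (u⁷)⁴: (u²¹) · u⁷ = u⁴

Answer: u⁴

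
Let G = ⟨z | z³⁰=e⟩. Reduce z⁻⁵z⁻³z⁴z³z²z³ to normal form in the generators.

Multiply left to right, reducing at each step:
  (z²⁵) · z⁻³ = z²²
  (z²²) · z⁴ = z²⁶
  (z²⁶) · z³ = z²⁹
  (z²⁹) · z² = z
  z · z³ = z⁴

Answer: z⁴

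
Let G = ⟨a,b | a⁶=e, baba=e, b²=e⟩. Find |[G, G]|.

G' = [G, G] is generated by all commutators. The generator-pair commutators are: [a, b] = a².
The subgroup they normally generate is {e, a², a⁴}, of order 3.
Check: |G/G'| = 12/3 = 4 is the order of the abelianisation.

Answer: 3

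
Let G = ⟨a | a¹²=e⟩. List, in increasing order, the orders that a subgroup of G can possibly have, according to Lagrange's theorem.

|G| = 12 = 2² · 3. By Lagrange's theorem the order of any subgroup divides 12; the divisors of 12 are 1, 2, 3, 4, 6, 12.

Answer: 1, 2, 3, 4, 6, 12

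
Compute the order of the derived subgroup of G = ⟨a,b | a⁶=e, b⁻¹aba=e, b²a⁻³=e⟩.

G' = [G, G] is generated by all commutators. The generator-pair commutators are: [a, b] = a².
The subgroup they normally generate is {e, a², a⁴}, of order 3.
Check: |G/G'| = 12/3 = 4 is the order of the abelianisation.

Answer: 3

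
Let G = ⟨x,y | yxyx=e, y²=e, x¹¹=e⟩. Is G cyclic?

Every cyclic group is abelian. But x·y = xy while y·x = x¹⁰y, so x·y ≠ y·x and G is not abelian. Hence G is not cyclic.

Answer: No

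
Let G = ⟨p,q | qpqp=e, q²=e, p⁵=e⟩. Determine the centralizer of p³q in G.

⟨p³q⟩ ⊆ C_G(p³q) since powers of p³q commute with p³q; so |C_G(p³q)| ≥ |⟨p³q⟩| = 2.
By orbit–stabilizer, |C_G(p³q)| = |G| / |conj. class of p³q| = 10 / 5 = 2.
The 2 elements commuting with p³q are {e, p³q}.

Answer: {e, p³q}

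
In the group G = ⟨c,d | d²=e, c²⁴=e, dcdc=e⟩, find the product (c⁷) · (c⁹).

Compute (c⁷) · (c⁹) by multiplying left to right and reducing via the relations at each step:
  (c⁷) · c⁹ = c¹⁶

Answer: c¹⁶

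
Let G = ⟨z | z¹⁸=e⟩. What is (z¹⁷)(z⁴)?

Compute (z¹⁷) · (z⁴) by multiplying left to right and reducing via the relations at each step:
  (z¹⁷) · z⁴ = z³

Answer: z³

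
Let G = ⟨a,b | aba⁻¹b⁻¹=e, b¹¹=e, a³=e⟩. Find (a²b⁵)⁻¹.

The order of (a²b⁵) is 33 (smallest k with (a²b⁵)ᵏ = e), so (a²b⁵)⁻¹ = (a²b⁵)³² = ab⁶.
Check: (a²b⁵) · (ab⁶) → (a²b⁵) · a = b⁵;   (b⁵) · b⁶ = e, giving e as required.

Answer: ab⁶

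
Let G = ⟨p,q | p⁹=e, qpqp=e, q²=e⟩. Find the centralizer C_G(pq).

⟨pq⟩ ⊆ C_G(pq) since powers of pq commute with pq; so |C_G(pq)| ≥ |⟨pq⟩| = 2.
By orbit–stabilizer, |C_G(pq)| = |G| / |conj. class of pq| = 18 / 9 = 2.
The 2 elements commuting with pq are {e, pq}.

Answer: {e, pq}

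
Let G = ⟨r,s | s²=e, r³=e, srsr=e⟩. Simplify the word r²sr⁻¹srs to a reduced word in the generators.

Multiply left to right, reducing at each step:
  (r²) · s = r²s
  (r²s) · r⁻¹ = s
  s · s = e
  e · r = r
  r · s = rs

Answer: rs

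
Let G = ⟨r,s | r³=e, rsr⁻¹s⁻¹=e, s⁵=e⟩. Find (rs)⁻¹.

The order of (rs) is 15 (smallest k with (rs)ᵏ = e), so (rs)⁻¹ = (rs)¹⁴ = r²s⁴.
Check: (rs) · (r²s⁴) → (rs) · r² = s;   s · s⁴ = e, giving e as required.

Answer: r²s⁴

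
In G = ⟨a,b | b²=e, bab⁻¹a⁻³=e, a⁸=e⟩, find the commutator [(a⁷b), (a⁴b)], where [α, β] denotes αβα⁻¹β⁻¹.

[(a⁷b), (a⁴b)] = (a⁷b)·(a⁴b)·(a⁷b)⁻¹·(a⁴b)⁻¹.
  (a⁷b) · (a⁴b) = a³
  (a³) · (a³b) = a⁶b
  (a⁶b) · (a⁴b) = a²

Answer: a²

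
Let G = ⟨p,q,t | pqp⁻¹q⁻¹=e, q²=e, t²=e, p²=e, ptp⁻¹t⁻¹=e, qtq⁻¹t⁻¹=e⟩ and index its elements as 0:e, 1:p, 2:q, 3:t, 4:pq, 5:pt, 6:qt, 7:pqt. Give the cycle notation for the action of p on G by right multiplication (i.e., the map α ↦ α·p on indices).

(0 1)(2 4)(3 5)(6 7)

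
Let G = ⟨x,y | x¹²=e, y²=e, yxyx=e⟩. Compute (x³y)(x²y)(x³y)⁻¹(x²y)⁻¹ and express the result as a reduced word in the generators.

[(x³y), (x²y)] = (x³y)·(x²y)·(x³y)⁻¹·(x²y)⁻¹.
  (x³y) · (x²y) = x
  x · (x³y) = x⁴y
  (x⁴y) · (x²y) = x²

Answer: x²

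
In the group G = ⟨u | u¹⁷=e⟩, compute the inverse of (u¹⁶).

The order of (u¹⁶) is 17 (smallest k with (u¹⁶)ᵏ = e), so (u¹⁶)⁻¹ = (u¹⁶)¹⁶ = u.
Check: (u¹⁶) · u → (u¹⁶) · u = e, giving e as required.

Answer: u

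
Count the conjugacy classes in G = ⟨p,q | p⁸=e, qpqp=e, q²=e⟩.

The conjugacy classes (representative and size) are:
  [e] (size 1), [p] (size 2), [p⁶] (size 2), [p³] (size 2), [p⁴] (size 1), [q] (size 4), [p⁵q] (size 4).
Class equation: 1 + 2 + 2 + 2 + 1 + 4 + 4 = 16 = |G|. So G has 7 conjugacy classes.

Answer: 7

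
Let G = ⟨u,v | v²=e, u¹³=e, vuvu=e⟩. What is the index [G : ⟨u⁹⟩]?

First find ord(u⁹) by computing successive powers:
  (u⁹)¹ = u⁹, (u⁹)² = u⁵, (u⁹)³ = u, (u⁹)⁴ = u¹⁰, (u⁹)⁵ = u⁶, (u⁹)⁶ = u², (u⁹)⁷ = u¹¹, (u⁹)⁸ = u⁷, (u⁹)⁹ = u³, (u⁹)¹⁰ = u¹², (u⁹)¹¹ = u⁸, (u⁹)¹² = u⁴, (u⁹)¹³ = e.
So |⟨u⁹⟩| = ord(u⁹) = 13. With |G| = 26, by Lagrange [G : ⟨u⁹⟩] = 26/13 = 2.

Answer: 2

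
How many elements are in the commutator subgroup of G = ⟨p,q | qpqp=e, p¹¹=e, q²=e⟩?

G' = [G, G] is generated by all commutators. The generator-pair commutators are: [p, q] = p².
The subgroup they normally generate is {e, p, p², p³, p⁴, p⁵, p⁶, p⁷, p⁸, p⁹, p¹⁰}, of order 11.
Check: |G/G'| = 22/11 = 2 is the order of the abelianisation.

Answer: 11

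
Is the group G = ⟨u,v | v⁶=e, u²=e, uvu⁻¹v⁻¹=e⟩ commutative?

Each pair of generators commutes: u·v = uv = v·u. Since the generators pairwise commute, every element of G commutes with every other, so G is abelian.

Answer: Yes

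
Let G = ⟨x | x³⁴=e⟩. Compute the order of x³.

Compute successive powers until reaching e:
  (x³)¹ = x³, (x³)² = x⁶, (x³)³ = x⁹, (x³)⁴ = x¹², (x³)⁵ = x¹⁵, (x³)⁶ = x¹⁸, (x³)⁷ = x²¹, (x³)⁸ = x²⁴, (x³)⁹ = x²⁷, (x³)¹⁰ = x³⁰, (x³)¹¹ = x³³, (x³)¹² = x², (x³)¹³ = x⁵, (x³)¹⁴ = x⁸, (x³)¹⁵ = x¹¹, (x³)¹⁶ = x¹⁴, (x³)¹⁷ = x¹⁷, (x³)¹⁸ = x²⁰, (x³)¹⁹ = x²³, (x³)²⁰ = x²⁶, (x³)²¹ = x²⁹, (x³)²² = x³², (x³)²³ = x, (x³)²⁴ = x⁴, (x³)²⁵ = x⁷, (x³)²⁶ = x¹⁰, (x³)²⁷ = x¹³, (x³)²⁸ = x¹⁶, (x³)²⁹ = x¹⁹, (x³)³⁰ = x²², (x³)³¹ = x²⁵, (x³)³² = x²⁸, (x³)³³ = x³¹, (x³)³⁴ = e.
The smallest positive k with (x³)ᵏ = e is 34.

Answer: 34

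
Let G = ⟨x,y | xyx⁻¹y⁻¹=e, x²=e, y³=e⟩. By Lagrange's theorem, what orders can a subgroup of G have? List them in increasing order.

|G| = 6 = 2 · 3. By Lagrange's theorem the order of any subgroup divides 6; the divisors of 6 are 1, 2, 3, 6.

Answer: 1, 2, 3, 6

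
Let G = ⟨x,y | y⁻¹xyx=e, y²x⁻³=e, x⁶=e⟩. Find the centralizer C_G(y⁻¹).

⟨y⁻¹⟩ ⊆ C_G(y⁻¹) since powers of y⁻¹ commute with y⁻¹; so |C_G(y⁻¹)| ≥ |⟨y⁻¹⟩| = 4.
By orbit–stabilizer, |C_G(y⁻¹)| = |G| / |conj. class of y⁻¹| = 12 / 3 = 4.
The 4 elements commuting with y⁻¹ are {e, x³, y, y⁻¹}.

Answer: {e, x³, y, y⁻¹}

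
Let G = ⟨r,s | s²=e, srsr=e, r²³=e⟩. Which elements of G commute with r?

⟨r⟩ ⊆ C_G(r) since powers of r commute with r; so |C_G(r)| ≥ |⟨r⟩| = 23.
By orbit–stabilizer, |C_G(r)| = |G| / |conj. class of r| = 46 / 2 = 23.
The 23 elements commuting with r are {e, r, r², r³, r⁴, r⁵, r⁶, r⁷, r⁸, r⁹, r¹⁰, r¹¹, r¹², r¹³, r¹⁴, r¹⁵, r¹⁶, r¹⁷, r¹⁸, r¹⁹, r²⁰, r²¹, r²²}.

Answer: {e, r, r², r³, r⁴, r⁵, r⁶, r⁷, r⁸, r⁹, r¹⁰, r¹¹, r¹², r¹³, r¹⁴, r¹⁵, r¹⁶, r¹⁷, r¹⁸, r¹⁹, r²⁰, r²¹, r²²}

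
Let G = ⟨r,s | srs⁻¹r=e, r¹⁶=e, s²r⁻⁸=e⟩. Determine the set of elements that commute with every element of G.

An element z ∈ Z(G) iff z commutes with every generator.
For example r⁸ is central: (r⁸)·r = r⁹ = r·(r⁸); (r⁸)·s = s⁻¹ = s·(r⁸).
Whereas r ∉ Z(G) since r·s = rs ≠ r⁷s⁻¹ = s·r.
Checking each of the 32 elements this way gives Z(G) = {e, r⁸}, of order 2.

Answer: {e, r⁸}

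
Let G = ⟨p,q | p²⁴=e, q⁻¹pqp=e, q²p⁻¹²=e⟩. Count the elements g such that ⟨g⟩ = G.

⟨g⟩ = G would require ord(g) = |G| = 48, but the maximum element order in G is 24 < 48. So G is not cyclic and no single element generates it: the count is 0.

Answer: 0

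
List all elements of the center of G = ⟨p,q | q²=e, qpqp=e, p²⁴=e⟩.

An element z ∈ Z(G) iff z commutes with every generator.
For example p¹² is central: (p¹²)·p = p¹³ = p·(p¹²); (p¹²)·q = p¹²q = q·(p¹²).
Whereas p ∉ Z(G) since p·q = pq ≠ p²³q = q·p.
Checking each of the 48 elements this way gives Z(G) = {e, p¹²}, of order 2.

Answer: {e, p¹²}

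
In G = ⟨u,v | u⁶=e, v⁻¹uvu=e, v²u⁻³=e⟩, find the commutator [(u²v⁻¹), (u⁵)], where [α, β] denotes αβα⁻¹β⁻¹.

[(u²v⁻¹), (u⁵)] = (u²v⁻¹)·(u⁵)·(u²v⁻¹)⁻¹·(u⁵)⁻¹.
  (u²v⁻¹) · (u⁵) = v
  v · (u²v) = u
  u · u = u²

Answer: u²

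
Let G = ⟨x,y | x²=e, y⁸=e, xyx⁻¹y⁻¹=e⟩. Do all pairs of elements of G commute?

Each pair of generators commutes: x·y = xy = y·x. Since the generators pairwise commute, every element of G commutes with every other, so G is abelian.

Answer: Yes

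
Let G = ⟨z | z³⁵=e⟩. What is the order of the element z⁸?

Compute successive powers until reaching e:
  (z⁸)¹ = z⁸, (z⁸)² = z¹⁶, (z⁸)³ = z²⁴, (z⁸)⁴ = z³², (z⁸)⁵ = z⁵, (z⁸)⁶ = z¹³, (z⁸)⁷ = z²¹, (z⁸)⁸ = z²⁹, (z⁸)⁹ = z², (z⁸)¹⁰ = z¹⁰, (z⁸)¹¹ = z¹⁸, (z⁸)¹² = z²⁶, (z⁸)¹³ = z³⁴, (z⁸)¹⁴ = z⁷, (z⁸)¹⁵ = z¹⁵, (z⁸)¹⁶ = z²³, (z⁸)¹⁷ = z³¹, (z⁸)¹⁸ = z⁴, (z⁸)¹⁹ = z¹², (z⁸)²⁰ = z²⁰, (z⁸)²¹ = z²⁸, (z⁸)²² = z, (z⁸)²³ = z⁹, (z⁸)²⁴ = z¹⁷, (z⁸)²⁵ = z²⁵, (z⁸)²⁶ = z³³, (z⁸)²⁷ = z⁶, (z⁸)²⁸ = z¹⁴, (z⁸)²⁹ = z²², (z⁸)³⁰ = z³⁰, (z⁸)³¹ = z³, (z⁸)³² = z¹¹, (z⁸)³³ = z¹⁹, (z⁸)³⁴ = z²⁷, (z⁸)³⁵ = e.
The smallest positive k with (z⁸)ᵏ = e is 35.

Answer: 35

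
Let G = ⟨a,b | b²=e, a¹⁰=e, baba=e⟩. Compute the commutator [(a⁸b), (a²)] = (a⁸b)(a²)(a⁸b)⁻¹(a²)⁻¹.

[(a⁸b), (a²)] = (a⁸b)·(a²)·(a⁸b)⁻¹·(a²)⁻¹.
  (a⁸b) · (a²) = a⁶b
  (a⁶b) · (a⁸b) = a⁸
  (a⁸) · (a⁸) = a⁶

Answer: a⁶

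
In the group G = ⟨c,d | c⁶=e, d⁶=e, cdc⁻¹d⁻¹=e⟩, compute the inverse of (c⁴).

The order of (c⁴) is 3 (smallest k with (c⁴)ᵏ = e), so (c⁴)⁻¹ = (c⁴)² = c².
Check: (c⁴) · (c²) → (c⁴) · c² = e, giving e as required.

Answer: c²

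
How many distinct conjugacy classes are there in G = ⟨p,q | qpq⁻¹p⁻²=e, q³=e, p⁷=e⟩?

The conjugacy classes (representative and size) are:
  [e] (size 1), [p²] (size 3), [p⁵] (size 3), [q] (size 7), [q²] (size 7).
Class equation: 1 + 3 + 3 + 7 + 7 = 21 = |G|. So G has 5 conjugacy classes.

Answer: 5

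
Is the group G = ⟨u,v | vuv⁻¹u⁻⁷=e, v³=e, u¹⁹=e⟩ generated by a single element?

Every cyclic group is abelian. But u·v = uv while v·u = u⁷v, so u·v ≠ v·u and G is not abelian. Hence G is not cyclic.

Answer: No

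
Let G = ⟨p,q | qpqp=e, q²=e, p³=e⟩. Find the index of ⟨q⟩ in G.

First find ord(q) by computing successive powers:
  q¹ = q, q² = e.
So |⟨q⟩| = ord(q) = 2. With |G| = 6, by Lagrange [G : ⟨q⟩] = 6/2 = 3.

Answer: 3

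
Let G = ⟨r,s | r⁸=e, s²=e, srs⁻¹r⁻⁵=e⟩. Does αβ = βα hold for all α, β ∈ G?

r·s = rs but s·r = r⁵s, so r·s ≠ s·r and G is not abelian.

Answer: No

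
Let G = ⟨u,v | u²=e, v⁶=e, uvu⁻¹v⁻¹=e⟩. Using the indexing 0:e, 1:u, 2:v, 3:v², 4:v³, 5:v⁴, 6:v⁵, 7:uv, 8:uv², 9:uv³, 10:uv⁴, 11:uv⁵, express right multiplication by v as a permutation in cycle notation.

(0 2 3 4 5 6)(1 7 8 9 10 11)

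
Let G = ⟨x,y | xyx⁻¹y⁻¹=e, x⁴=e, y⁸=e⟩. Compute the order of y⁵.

Compute successive powers until reaching e:
  (y⁵)¹ = y⁵, (y⁵)² = y², (y⁵)³ = y⁷, (y⁵)⁴ = y⁴, (y⁵)⁵ = y, (y⁵)⁶ = y⁶, (y⁵)⁷ = y³, (y⁵)⁸ = e.
The smallest positive k with (y⁵)ᵏ = e is 8.

Answer: 8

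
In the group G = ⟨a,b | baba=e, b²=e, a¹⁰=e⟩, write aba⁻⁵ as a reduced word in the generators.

Multiply left to right, reducing at each step:
  a · b = ab
  (ab) · a⁻⁵ = a⁶b

Answer: a⁶b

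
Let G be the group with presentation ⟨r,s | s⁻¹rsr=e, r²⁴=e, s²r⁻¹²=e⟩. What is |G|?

Enumerate words in the generators, reducing via the relations: the distinct elements are
  {e, r, s, rs, r², r³, r⁴, r⁵, r⁶, r⁷, r⁸, r⁹, r²s, r²², r²³, r²¹, r²⁰, r³s, r¹², r¹³, r¹¹, r¹⁰, r¹⁴, r¹⁵, r¹⁶, r¹⁷, r¹⁸, r¹⁹, r⁴s, r⁵s, r⁶s, r⁷s, r⁸s, r⁹s, s⁻¹, rs⁻¹, r¹¹s, r¹⁰s, r²s⁻¹, r³s⁻¹, r⁴s⁻¹, r⁵s⁻¹, r⁶s⁻¹, r⁷s⁻¹, r⁸s⁻¹, r⁹s⁻¹, r¹¹s⁻¹, r¹⁰s⁻¹}.
No further products give new elements, so |G| = 48.

Answer: 48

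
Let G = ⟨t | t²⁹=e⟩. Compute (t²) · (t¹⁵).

Compute (t²) · (t¹⁵) by multiplying left to right and reducing via the relations at each step:
  (t²) · t¹⁵ = t¹⁷

Answer: t¹⁷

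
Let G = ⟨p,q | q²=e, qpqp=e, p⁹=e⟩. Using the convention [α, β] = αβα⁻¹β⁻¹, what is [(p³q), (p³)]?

[(p³q), (p³)] = (p³q)·(p³)·(p³q)⁻¹·(p³)⁻¹.
  (p³q) · (p³) = q
  q · (p³q) = p⁶
  (p⁶) · (p⁶) = p³

Answer: p³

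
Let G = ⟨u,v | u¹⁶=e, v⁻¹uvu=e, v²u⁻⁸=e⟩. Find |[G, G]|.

G' = [G, G] is generated by all commutators. The generator-pair commutators are: [u, v] = u².
The subgroup they normally generate is {e, u², u⁴, u⁶, u⁸, u¹⁰, u¹², u¹⁴}, of order 8.
Check: |G/G'| = 32/8 = 4 is the order of the abelianisation.

Answer: 8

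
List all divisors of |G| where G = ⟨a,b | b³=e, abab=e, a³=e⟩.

|G| = 12 = 2² · 3. By Lagrange's theorem the order of any subgroup divides 12; the divisors of 12 are 1, 2, 3, 4, 6, 12.

Answer: 1, 2, 3, 4, 6, 12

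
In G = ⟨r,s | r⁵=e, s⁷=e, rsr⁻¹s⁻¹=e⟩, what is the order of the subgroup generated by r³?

|⟨r³⟩| equals the order of r³. Compute successive powers until reaching e:
  (r³)¹ = r³, (r³)² = r, (r³)³ = r⁴, (r³)⁴ = r², (r³)⁵ = e.
The smallest positive k with (r³)ᵏ = e is 5, so |⟨r³⟩| = 5.

Answer: 5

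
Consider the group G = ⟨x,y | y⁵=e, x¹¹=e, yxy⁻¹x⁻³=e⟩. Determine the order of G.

Enumerate words in the generators, reducing via the relations: the distinct elements are
  {e, x, y, xy, x², x³, x⁴, x⁵, x⁶, x⁷, x⁸, x⁹, y², y³, y⁴, xy², xy³, xy⁴, x²y, x³y, x¹⁰, x⁴y, x⁵y, x⁶y, x⁷y, x⁸y, x⁹y, x²y², x²y³, x²y⁴, x³y², x³y³, x³y⁴, x¹⁰y, x⁴y², x⁴y³, x⁴y⁴, x⁵y², x⁵y³, x⁵y⁴, x⁶y², x⁶y³, x⁶y⁴, x⁷y², x⁷y³, x⁷y⁴, x⁸y², x⁸y³, x⁸y⁴, x⁹y², x⁹y³, x⁹y⁴, x¹⁰y², x¹⁰y³, x¹⁰y⁴}.
No further products give new elements, so |G| = 55.

Answer: 55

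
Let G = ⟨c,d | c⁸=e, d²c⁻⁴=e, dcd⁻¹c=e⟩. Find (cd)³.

Compute successive powers of (cd), reducing at each step:
  (cd)²: (cd) · c = d;   d · d = c⁴
  (cd)³: (c⁴) · c = c⁵;   (c⁵) · d = cd⁻¹

Answer: cd⁻¹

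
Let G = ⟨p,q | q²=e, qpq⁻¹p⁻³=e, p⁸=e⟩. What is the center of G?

An element z ∈ Z(G) iff z commutes with every generator.
For example p⁴ is central: (p⁴)·p = p⁵ = p·(p⁴); (p⁴)·q = p⁴q = q·(p⁴).
Whereas p ∉ Z(G) since p·q = pq ≠ p³q = q·p.
Checking each of the 16 elements this way gives Z(G) = {e, p⁴}, of order 2.

Answer: {e, p⁴}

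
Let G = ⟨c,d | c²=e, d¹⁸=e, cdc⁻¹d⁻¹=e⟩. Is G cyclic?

|G| = 36, but the maximum element order in G is 18 < 36. No single element generates all of G, so G is not cyclic.

Answer: No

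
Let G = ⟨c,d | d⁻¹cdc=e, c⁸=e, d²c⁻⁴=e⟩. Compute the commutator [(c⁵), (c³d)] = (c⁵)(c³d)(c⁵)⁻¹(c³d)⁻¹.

[(c⁵), (c³d)] = (c⁵)·(c³d)·(c⁵)⁻¹·(c³d)⁻¹.
  (c⁵) · (c³d) = d
  d · (c³) = cd⁻¹
  (cd⁻¹) · (c³d⁻¹) = c²

Answer: c²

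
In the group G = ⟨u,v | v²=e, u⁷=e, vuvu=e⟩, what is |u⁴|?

Compute successive powers until reaching e:
  (u⁴)¹ = u⁴, (u⁴)² = u, (u⁴)³ = u⁵, (u⁴)⁴ = u², (u⁴)⁵ = u⁶, (u⁴)⁶ = u³, (u⁴)⁷ = e.
The smallest positive k with (u⁴)ᵏ = e is 7.

Answer: 7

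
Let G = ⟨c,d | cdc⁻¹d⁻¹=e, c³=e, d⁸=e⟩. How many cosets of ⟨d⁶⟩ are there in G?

First find ord(d⁶) by computing successive powers:
  (d⁶)¹ = d⁶, (d⁶)² = d⁴, (d⁶)³ = d², (d⁶)⁴ = e.
So |⟨d⁶⟩| = ord(d⁶) = 4. With |G| = 24, by Lagrange [G : ⟨d⁶⟩] = 24/4 = 6.

Answer: 6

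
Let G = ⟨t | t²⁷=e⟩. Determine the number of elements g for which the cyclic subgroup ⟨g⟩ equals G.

G is cyclic of order 27. An element generates G iff its order is 27, and a cyclic group of order 27 has exactly φ(27) = 18 such elements.

Answer: 18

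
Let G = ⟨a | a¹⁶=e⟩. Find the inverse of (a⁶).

The order of (a⁶) is 8 (smallest k with (a⁶)ᵏ = e), so (a⁶)⁻¹ = (a⁶)⁷ = a¹⁰.
Check: (a⁶) · (a¹⁰) → (a⁶) · a¹⁰ = e, giving e as required.

Answer: a¹⁰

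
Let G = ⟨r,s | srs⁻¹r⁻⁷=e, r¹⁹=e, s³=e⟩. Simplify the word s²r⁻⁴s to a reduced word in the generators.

Multiply left to right, reducing at each step:
  (s²) · r⁻⁴ = r¹³s²
  (r¹³s²) · s = r¹³

Answer: r¹³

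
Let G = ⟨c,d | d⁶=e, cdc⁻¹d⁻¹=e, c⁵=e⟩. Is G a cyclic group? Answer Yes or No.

|G| = 30. The element cd has order 30 (its powers give 30 distinct elements), so ⟨cd⟩ = G and G is cyclic.

Answer: Yes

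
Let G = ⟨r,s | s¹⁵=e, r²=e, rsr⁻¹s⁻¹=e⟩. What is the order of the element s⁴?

Compute successive powers until reaching e:
  (s⁴)¹ = s⁴, (s⁴)² = s⁸, (s⁴)³ = s¹², (s⁴)⁴ = s, (s⁴)⁵ = s⁵, (s⁴)⁶ = s⁹, (s⁴)⁷ = s¹³, (s⁴)⁸ = s², (s⁴)⁹ = s⁶, (s⁴)¹⁰ = s¹⁰, (s⁴)¹¹ = s¹⁴, (s⁴)¹² = s³, (s⁴)¹³ = s⁷, (s⁴)¹⁴ = s¹¹, (s⁴)¹⁵ = e.
The smallest positive k with (s⁴)ᵏ = e is 15.

Answer: 15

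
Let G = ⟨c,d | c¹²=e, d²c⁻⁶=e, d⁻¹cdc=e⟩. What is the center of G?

An element z ∈ Z(G) iff z commutes with every generator.
For example c⁶ is central: (c⁶)·c = c⁷ = c·(c⁶); (c⁶)·d = d⁻¹ = d·(c⁶).
Whereas c ∉ Z(G) since c·d = cd ≠ c⁵d⁻¹ = d·c.
Checking each of the 24 elements this way gives Z(G) = {e, c⁶}, of order 2.

Answer: {e, c⁶}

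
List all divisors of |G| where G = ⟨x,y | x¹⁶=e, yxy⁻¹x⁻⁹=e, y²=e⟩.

|G| = 32 = 2⁵. By Lagrange's theorem the order of any subgroup divides 32; the divisors of 32 are 1, 2, 4, 8, 16, 32.

Answer: 1, 2, 4, 8, 16, 32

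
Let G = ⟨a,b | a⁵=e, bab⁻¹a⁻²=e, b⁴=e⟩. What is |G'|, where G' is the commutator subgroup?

G' = [G, G] is generated by all commutators. The generator-pair commutators are: [a, b] = a⁴.
The subgroup they normally generate is {e, a, a², a³, a⁴}, of order 5.
Check: |G/G'| = 20/5 = 4 is the order of the abelianisation.

Answer: 5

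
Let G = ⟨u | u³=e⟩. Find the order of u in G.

Compute successive powers until reaching e:
  u¹ = u, u² = u², u³ = e.
The smallest positive k with uᵏ = e is 3.

Answer: 3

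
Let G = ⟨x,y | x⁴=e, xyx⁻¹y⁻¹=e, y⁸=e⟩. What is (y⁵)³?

Compute successive powers of (y⁵), reducing at each step:
  (y⁵)²: (y⁵) · y⁵ = y²
  (y⁵)³: (y²) · y⁵ = y⁷

Answer: y⁷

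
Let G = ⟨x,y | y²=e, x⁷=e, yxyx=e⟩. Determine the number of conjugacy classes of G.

The conjugacy classes (representative and size) are:
  [e] (size 1), [x⁶] (size 2), [x⁵] (size 2), [x⁴] (size 2), [xy] (size 7).
Class equation: 1 + 2 + 2 + 2 + 7 = 14 = |G|. So G has 5 conjugacy classes.

Answer: 5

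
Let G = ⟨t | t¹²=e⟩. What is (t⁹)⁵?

Compute successive powers of (t⁹), reducing at each step:
  (t⁹)²: (t⁹) · t⁹ = t⁶
  (t⁹)³: (t⁶) · t⁹ = t³
  (t⁹)⁴: (t³) · t⁹ = e
  (t⁹)⁵: e · t⁹ = t⁹

Answer: t⁹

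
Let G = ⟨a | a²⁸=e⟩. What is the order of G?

G is generated by a single element, so G is cyclic. The relator gives a²⁸ = e and no smaller power is forced to be e, so the 28 powers {a, e, a², a³, a⁴, a⁵, a⁶, a⁷, a⁸, a⁹, a²², a²³, a²¹, a²⁰, a²⁴, a²⁵, a²⁶, a²⁷, a¹², a¹³, a¹¹, a¹⁰, a¹⁴, a¹⁵, a¹⁶, a¹⁷, a¹⁸, a¹⁹} are distinct. Hence |G| = 28.

Answer: 28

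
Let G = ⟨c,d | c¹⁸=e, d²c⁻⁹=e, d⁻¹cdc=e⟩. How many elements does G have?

Enumerate words in the generators, reducing via the relations: the distinct elements are
  {c, d, e, cd, c², c³, c⁴, c⁵, c⁶, c⁷, c⁸, c⁹, c²d, c³d, c¹², c¹³, c¹¹, c¹⁰, c¹⁴, c¹⁵, c¹⁶, c¹⁷, c⁴d, c⁵d, c⁶d, c⁷d, c⁸d, d⁻¹, cd⁻¹, c²d⁻¹, c³d⁻¹, c⁴d⁻¹, c⁵d⁻¹, c⁶d⁻¹, c⁷d⁻¹, c⁸d⁻¹}.
No further products give new elements, so |G| = 36.

Answer: 36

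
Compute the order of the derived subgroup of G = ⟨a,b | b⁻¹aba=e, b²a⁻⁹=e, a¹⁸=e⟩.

G' = [G, G] is generated by all commutators. The generator-pair commutators are: [a, b] = a².
The subgroup they normally generate is {e, a², a⁴, a⁶, a⁸, a¹⁰, a¹², a¹⁴, a¹⁶}, of order 9.
Check: |G/G'| = 36/9 = 4 is the order of the abelianisation.

Answer: 9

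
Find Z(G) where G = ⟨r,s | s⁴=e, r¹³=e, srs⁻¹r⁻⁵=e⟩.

An element z ∈ Z(G) iff z commutes with every generator.
For example e is central: e·r = r = r·e; e·s = s = s·e.
Whereas r ∉ Z(G) since r·s = rs ≠ r⁵s = s·r.
Checking each of the 52 elements this way gives Z(G) = {e}, of order 1.

Answer: {e}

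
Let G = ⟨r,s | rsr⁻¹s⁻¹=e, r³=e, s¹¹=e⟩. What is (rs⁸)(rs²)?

Compute (rs⁸) · (rs²) by multiplying left to right and reducing via the relations at each step:
  (rs⁸) · r = r²s⁸
  (r²s⁸) · s² = r²s¹⁰

Answer: r²s¹⁰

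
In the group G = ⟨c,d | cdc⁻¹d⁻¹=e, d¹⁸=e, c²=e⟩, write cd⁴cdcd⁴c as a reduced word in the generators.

Multiply left to right, reducing at each step:
  c · d⁴ = cd⁴
  (cd⁴) · c = d⁴
  (d⁴) · d = d⁵
  (d⁵) · c = cd⁵
  (cd⁵) · d⁴ = cd⁹
  (cd⁹) · c = d⁹

Answer: d⁹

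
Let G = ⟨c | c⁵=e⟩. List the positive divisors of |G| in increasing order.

|G| = 5 = 5. By Lagrange's theorem the order of any subgroup divides 5; the divisors of 5 are 1, 5.

Answer: 1, 5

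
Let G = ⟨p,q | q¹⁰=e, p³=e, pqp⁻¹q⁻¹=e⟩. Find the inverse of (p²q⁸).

The order of (p²q⁸) is 15 (smallest k with (p²q⁸)ᵏ = e), so (p²q⁸)⁻¹ = (p²q⁸)¹⁴ = pq².
Check: (p²q⁸) · (pq²) → (p²q⁸) · p = q⁸;   (q⁸) · q² = e, giving e as required.

Answer: pq²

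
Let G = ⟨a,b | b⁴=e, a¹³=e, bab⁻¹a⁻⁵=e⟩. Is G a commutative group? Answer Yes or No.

a·b = ab but b·a = a⁵b, so a·b ≠ b·a and G is not abelian.

Answer: No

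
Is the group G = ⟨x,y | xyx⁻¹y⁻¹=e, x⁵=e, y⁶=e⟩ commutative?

Each pair of generators commutes: x·y = xy = y·x. Since the generators pairwise commute, every element of G commutes with every other, so G is abelian.

Answer: Yes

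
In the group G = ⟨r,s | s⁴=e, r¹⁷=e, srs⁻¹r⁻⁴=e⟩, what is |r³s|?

Compute successive powers until reaching e:
  (r³s)¹ = r³s, (r³s)² = r¹⁵s², (r³s)³ = r¹²s³, (r³s)⁴ = e.
The smallest positive k with (r³s)ᵏ = e is 4.

Answer: 4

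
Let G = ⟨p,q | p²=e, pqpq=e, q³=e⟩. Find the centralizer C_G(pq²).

⟨pq²⟩ ⊆ C_G(pq²) since powers of pq² commute with pq²; so |C_G(pq²)| ≥ |⟨pq²⟩| = 2.
By orbit–stabilizer, |C_G(pq²)| = |G| / |conj. class of pq²| = 6 / 3 = 2.
The 2 elements commuting with pq² are {e, pq²}.

Answer: {e, pq²}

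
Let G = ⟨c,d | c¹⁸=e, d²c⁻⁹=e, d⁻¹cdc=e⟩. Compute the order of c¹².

Compute successive powers until reaching e:
  (c¹²)¹ = c¹², (c¹²)² = c⁶, (c¹²)³ = e.
The smallest positive k with (c¹²)ᵏ = e is 3.

Answer: 3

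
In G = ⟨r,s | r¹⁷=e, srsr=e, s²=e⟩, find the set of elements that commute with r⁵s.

⟨r⁵s⟩ ⊆ C_G(r⁵s) since powers of r⁵s commute with r⁵s; so |C_G(r⁵s)| ≥ |⟨r⁵s⟩| = 2.
By orbit–stabilizer, |C_G(r⁵s)| = |G| / |conj. class of r⁵s| = 34 / 17 = 2.
The 2 elements commuting with r⁵s are {e, r⁵s}.

Answer: {e, r⁵s}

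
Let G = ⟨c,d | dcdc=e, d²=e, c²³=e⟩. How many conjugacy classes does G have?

The conjugacy classes (representative and size) are:
  [e] (size 1), [c] (size 2), [c²¹] (size 2), [c²⁰] (size 2), [c⁴] (size 2), [c¹⁸] (size 2), [c⁶] (size 2), [c¹⁶] (size 2), [c⁸] (size 2), [c⁹] (size 2), [c¹⁰] (size 2), [c¹²] (size 2), [c¹⁸d] (size 23).
Class equation: 1 + 2 + 2 + 2 + 2 + 2 + 2 + 2 + 2 + 2 + 2 + 2 + 23 = 46 = |G|. So G has 13 conjugacy classes.

Answer: 13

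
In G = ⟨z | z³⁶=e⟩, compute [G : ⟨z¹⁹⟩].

First find ord(z¹⁹) by computing successive powers:
  (z¹⁹)¹ = z¹⁹, (z¹⁹)² = z², (z¹⁹)³ = z²¹, (z¹⁹)⁴ = z⁴, (z¹⁹)⁵ = z²³, (z¹⁹)⁶ = z⁶, (z¹⁹)⁷ = z²⁵, (z¹⁹)⁸ = z⁸, (z¹⁹)⁹ = z²⁷, (z¹⁹)¹⁰ = z¹⁰, (z¹⁹)¹¹ = z²⁹, (z¹⁹)¹² = z¹², (z¹⁹)¹³ = z³¹, (z¹⁹)¹⁴ = z¹⁴, (z¹⁹)¹⁵ = z³³, (z¹⁹)¹⁶ = z¹⁶, (z¹⁹)¹⁷ = z³⁵, (z¹⁹)¹⁸ = z¹⁸, (z¹⁹)¹⁹ = z, (z¹⁹)²⁰ = z²⁰, (z¹⁹)²¹ = z³, (z¹⁹)²² = z²², (z¹⁹)²³ = z⁵, (z¹⁹)²⁴ = z²⁴, (z¹⁹)²⁵ = z⁷, (z¹⁹)²⁶ = z²⁶, (z¹⁹)²⁷ = z⁹, (z¹⁹)²⁸ = z²⁸, (z¹⁹)²⁹ = z¹¹, (z¹⁹)³⁰ = z³⁰, (z¹⁹)³¹ = z¹³, (z¹⁹)³² = z³², (z¹⁹)³³ = z¹⁵, (z¹⁹)³⁴ = z³⁴, (z¹⁹)³⁵ = z¹⁷, (z¹⁹)³⁶ = e.
So |⟨z¹⁹⟩| = ord(z¹⁹) = 36. With |G| = 36, by Lagrange [G : ⟨z¹⁹⟩] = 36/36 = 1.

Answer: 1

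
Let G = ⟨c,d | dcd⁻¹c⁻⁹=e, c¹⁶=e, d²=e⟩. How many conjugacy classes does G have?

The conjugacy classes (representative and size) are:
  [e] (size 1), [c⁹] (size 2), [c²] (size 1), [c³] (size 2), [c⁴] (size 1), [c¹³] (size 2), [c⁶] (size 1), [c¹⁵] (size 2), [c⁸] (size 1), [c¹⁰] (size 1), [c¹²] (size 1), [c¹⁴] (size 1), [d] (size 2), [cd] (size 2), [c²d] (size 2), [c¹¹d] (size 2), [c⁴d] (size 2), [c¹³d] (size 2), [c¹⁴d] (size 2), [c¹⁵d] (size 2).
Class equation: 1 + 2 + 1 + 2 + 1 + 2 + 1 + 2 + 1 + 1 + 1 + 1 + 2 + 2 + 2 + 2 + 2 + 2 + 2 + 2 = 32 = |G|. So G has 20 conjugacy classes.

Answer: 20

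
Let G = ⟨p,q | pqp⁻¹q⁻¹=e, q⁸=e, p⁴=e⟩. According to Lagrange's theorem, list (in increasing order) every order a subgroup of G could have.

|G| = 32 = 2⁵. By Lagrange's theorem the order of any subgroup divides 32; the divisors of 32 are 1, 2, 4, 8, 16, 32.

Answer: 1, 2, 4, 8, 16, 32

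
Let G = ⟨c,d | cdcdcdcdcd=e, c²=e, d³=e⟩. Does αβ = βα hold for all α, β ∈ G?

c·d = cd but d·c = dc, so c·d ≠ d·c and G is not abelian.

Answer: No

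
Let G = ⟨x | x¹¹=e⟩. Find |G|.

G is generated by a single element, so G is cyclic. The relator gives x¹¹ = e and no smaller power is forced to be e, so the 11 powers {e, x, x², x³, x⁴, x⁵, x⁶, x⁷, x⁸, x⁹, x¹⁰} are distinct. Hence |G| = 11.

Answer: 11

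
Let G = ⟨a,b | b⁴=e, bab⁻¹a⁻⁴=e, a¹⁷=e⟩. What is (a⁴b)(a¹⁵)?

Compute (a⁴b) · (a¹⁵) by multiplying left to right and reducing via the relations at each step:
  (a⁴b) · a¹⁵ = a¹³b

Answer: a¹³b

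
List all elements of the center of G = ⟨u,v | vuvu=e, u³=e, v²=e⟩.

An element z ∈ Z(G) iff z commutes with every generator.
For example e is central: e·u = u = u·e; e·v = v = v·e.
Whereas u ∉ Z(G) since u·v = uv ≠ u²v = v·u.
Checking each of the 6 elements this way gives Z(G) = {e}, of order 1.

Answer: {e}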